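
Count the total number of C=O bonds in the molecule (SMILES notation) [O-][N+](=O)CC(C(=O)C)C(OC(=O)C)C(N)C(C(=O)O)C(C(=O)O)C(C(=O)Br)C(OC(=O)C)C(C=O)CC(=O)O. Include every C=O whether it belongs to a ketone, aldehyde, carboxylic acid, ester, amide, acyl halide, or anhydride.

8

CH(COCH3): ketone, 1 C=O (running total 1).
CH(OCOCH3): ester, 1 C=O (running total 2).
CH(COOH): carboxylic acid, 1 C=O (running total 3).
CH(COOH): carboxylic acid, 1 C=O (running total 4).
CH(COBr): acyl halide, 1 C=O (running total 5).
CH(OCOCH3): ester, 1 C=O (running total 6).
CH(CHO): aldehyde, 1 C=O (running total 7).
COOH: carboxylic acid, 1 C=O (running total 8).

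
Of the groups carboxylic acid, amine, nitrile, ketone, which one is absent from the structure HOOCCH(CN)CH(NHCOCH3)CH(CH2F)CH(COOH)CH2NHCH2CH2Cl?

nitrile: present (CH(CN) — pendant –C≡N: nitrile).
carboxylic acid: present (HOOC — –COOH: carbonyl C bonded to –OH and C → carboxylic acid (the –OH is not a separate alcohol)).
amine: present (CH2NHCH2 — C–N–C with sp³ carbons and no adjacent C=O → amine (secondary)).
ketone: absent. In CH(NHCOCH3), the C=O is bonded to nitrogen, which defines an amide, not a ketone. In each of HOOC and CH(COOH), the C=O bears an –OH, making it a carboxylic acid rather than a ketone.

ketone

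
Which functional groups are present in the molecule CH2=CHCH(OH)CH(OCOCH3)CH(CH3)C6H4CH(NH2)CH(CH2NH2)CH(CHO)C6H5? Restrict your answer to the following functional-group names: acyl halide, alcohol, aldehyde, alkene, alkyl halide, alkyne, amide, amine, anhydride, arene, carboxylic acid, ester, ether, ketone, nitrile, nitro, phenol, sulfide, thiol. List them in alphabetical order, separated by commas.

alcohol, aldehyde, alkene, amine, arene, ester

Taking each segment in turn:
  CH2=CH: C=C double bond → alkene.
  CH(OH): –OH on an sp³ carbon → alcohol (secondary).
  CH(OCOCH3): pendant –OC(=O)CH3: an acyloxy group → ester.
  C6H4: para-disubstituted benzene ring → arene.
  CH(NH2): –NH2 on an sp³ carbon with no adjacent C=O → amine.
  CH(CH2NH2): pendant –CH2NH2: N on sp³ C, no adjacent C=O → amine.
  CH(CHO): pendant –CHO: carbonyl C bonded to C and H → aldehyde.
  C6H5: –C6H5 phenyl ring → arene.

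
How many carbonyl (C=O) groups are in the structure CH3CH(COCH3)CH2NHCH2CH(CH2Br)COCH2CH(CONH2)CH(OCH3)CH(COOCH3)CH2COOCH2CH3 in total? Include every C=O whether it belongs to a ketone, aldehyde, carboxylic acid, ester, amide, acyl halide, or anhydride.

5

CH(COCH3): ketone, 1 C=O (running total 1).
CO: ketone, 1 C=O (running total 2).
CH(CONH2): amide, 1 C=O (running total 3).
CH(COOCH3): ester, 1 C=O (running total 4).
CH2COOCH2: ester, 1 C=O (running total 5).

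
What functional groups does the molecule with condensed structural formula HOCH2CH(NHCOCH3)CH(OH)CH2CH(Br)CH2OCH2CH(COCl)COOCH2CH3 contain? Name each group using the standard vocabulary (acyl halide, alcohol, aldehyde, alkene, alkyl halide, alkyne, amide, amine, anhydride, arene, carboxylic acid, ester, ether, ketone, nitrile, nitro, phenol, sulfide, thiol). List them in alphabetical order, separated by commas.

HO– on an sp³ carbon → alcohol.
pendant –NHC(=O)CH3: N bonded to a carbonyl → amide (not amine).
–OH on an sp³ carbon → alcohol (secondary).
halogen on an sp³ carbon → alkyl halide.
C–O–C with sp³ carbons on both sides and no adjacent C=O → ether.
pendant –C(=O)X: carbonyl C bonded to C and halogen → acyl halide.
–C(=O)OCH2CH3: carbonyl C bonded to C and to –OEt → ester.

acyl halide, alcohol, alkyl halide, amide, ester, ether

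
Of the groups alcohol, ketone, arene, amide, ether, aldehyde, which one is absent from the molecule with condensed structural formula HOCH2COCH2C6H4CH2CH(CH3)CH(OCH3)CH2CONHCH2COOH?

alcohol: present (HOCH2 — HO– on an sp³ carbon → alcohol).
arene: present (C6H4 — para-disubstituted benzene ring → arene).
ketone: present (CO — –C(=O)– with carbon on both sides → ketone).
amide: present (CH2CONHCH2 — –C(=O)–N– linkage → amide (the N is not an amine)).
ether: present (CH(OCH3) — pendant –OCH3: C–O–C with sp³ C, no adjacent C=O → ether).
aldehyde: absent. In CO, the carbonyl carbon is bonded to two carbons, so it is a ketone, not an aldehyde. In COOH, the carbonyl carbon bears –OH, not –H, so it is a carboxylic acid.

aldehyde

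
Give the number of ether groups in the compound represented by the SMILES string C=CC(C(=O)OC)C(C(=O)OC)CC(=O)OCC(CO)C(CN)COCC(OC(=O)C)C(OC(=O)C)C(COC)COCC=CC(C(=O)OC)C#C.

3

Reading the structure from left to right:
  CH2=CH: C=C double bond → alkene.
  CH(COOCH3): pendant –COOCH3: carbonyl C bonded to C and –OCH3 → ester.
  CH(COOCH3): pendant –COOCH3: carbonyl C bonded to C and –OCH3 → ester.
  CH2COOCH2: –C(=O)–O–C with C on the carbonyl side → ester.
  CH(CH2OH): pendant –CH2OH on an sp³ backbone C → alcohol.
  CH(CH2NH2): pendant –CH2NH2: N on sp³ C, no adjacent C=O → amine.
  CH2OCH2: C–O–C with sp³ carbons on both sides and no adjacent C=O → ether.
  CH(OCOCH3): pendant –OC(=O)CH3: an acyloxy group → ester.
  CH(OCOCH3): pendant –OC(=O)CH3: an acyloxy group → ester.
  CH(CH2OCH3): pendant –CH2OCH3: C–O–C linkage → ether.
  CH2OCH2: C–O–C with sp³ carbons on both sides and no adjacent C=O → ether.
  CH=CH: C=C double bond → alkene.
  CH(COOCH3): pendant –COOCH3: carbonyl C bonded to C and –OCH3 → ester.
  C≡CH: C≡C triple bond → alkyne.
Ether appears at: CH2OCH2, CH(CH2OCH3), CH2OCH2 → 3.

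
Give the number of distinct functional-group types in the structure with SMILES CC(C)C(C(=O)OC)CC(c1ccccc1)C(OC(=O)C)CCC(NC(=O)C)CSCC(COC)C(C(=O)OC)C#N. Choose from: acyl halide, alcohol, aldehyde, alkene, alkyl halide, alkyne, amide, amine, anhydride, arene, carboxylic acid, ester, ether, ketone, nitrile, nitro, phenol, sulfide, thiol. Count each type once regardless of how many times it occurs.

6

Taking each segment in turn:
  CH(COOCH3): pendant –COOCH3: carbonyl C bonded to C and –OCH3 → ester.
  CH(C6H5): pendant –C6H5: benzene ring → arene.
  CH(OCOCH3): pendant –OC(=O)CH3: an acyloxy group → ester.
  CH(NHCOCH3): pendant –NHC(=O)CH3: N bonded to a carbonyl → amide (not amine).
  CH2SCH2: C–S–C linkage → sulfide (thioether).
  CH(CH2OCH3): pendant –CH2OCH3: C–O–C linkage → ether.
  CH(COOCH3): pendant –COOCH3: carbonyl C bonded to C and –OCH3 → ester.
  CN: –C≡N: carbon triple-bonded to nitrogen → nitrile.
Distinct types present: amide, arene, ester, ether, nitrile, sulfide.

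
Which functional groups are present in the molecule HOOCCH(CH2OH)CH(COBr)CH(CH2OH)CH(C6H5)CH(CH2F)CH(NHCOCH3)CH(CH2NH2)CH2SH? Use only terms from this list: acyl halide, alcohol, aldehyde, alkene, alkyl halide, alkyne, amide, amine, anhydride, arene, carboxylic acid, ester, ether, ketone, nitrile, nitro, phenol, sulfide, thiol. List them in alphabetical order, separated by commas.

acyl halide, alcohol, alkyl halide, amide, amine, arene, carboxylic acid, thiol

Taking each segment in turn:
  HOOC: –COOH: carbonyl C bonded to –OH and C → carboxylic acid (the –OH is not a separate alcohol).
  CH(CH2OH): pendant –CH2OH on an sp³ backbone C → alcohol.
  CH(COBr): pendant –C(=O)X: carbonyl C bonded to C and halogen → acyl halide.
  CH(CH2OH): pendant –CH2OH on an sp³ backbone C → alcohol.
  CH(C6H5): pendant –C6H5: benzene ring → arene.
  CH(CH2F): pendant –CH2X: halogen on sp³ carbon → alkyl halide.
  CH(NHCOCH3): pendant –NHC(=O)CH3: N bonded to a carbonyl → amide (not amine).
  CH(CH2NH2): pendant –CH2NH2: N on sp³ C, no adjacent C=O → amine.
  CH2SH: –SH on an sp³ carbon → thiol.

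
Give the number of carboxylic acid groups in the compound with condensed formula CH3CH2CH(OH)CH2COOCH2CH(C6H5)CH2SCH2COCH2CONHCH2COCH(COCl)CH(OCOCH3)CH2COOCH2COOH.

1

Reading the structure from left to right:
  CH(OH): –OH on an sp³ carbon → alcohol (secondary).
  CH2COOCH2: –C(=O)–O–C with C on the carbonyl side → ester.
  CH(C6H5): pendant –C6H5: benzene ring → arene.
  CH2SCH2: C–S–C linkage → sulfide (thioether).
  CO: –C(=O)– with carbon on both sides → ketone.
  CH2CONHCH2: –C(=O)–N– linkage → amide (the N is not an amine).
  CO: –C(=O)– with carbon on both sides → ketone.
  CH(COCl): pendant –C(=O)X: carbonyl C bonded to C and halogen → acyl halide.
  CH(OCOCH3): pendant –OC(=O)CH3: an acyloxy group → ester.
  CH2COOCH2: –C(=O)–O–C with C on the carbonyl side → ester.
  COOH: –COOH: carbonyl C bonded to –OH and C → carboxylic acid (the –OH is not a separate alcohol).
Carboxylic acid appears at: COOH → 1.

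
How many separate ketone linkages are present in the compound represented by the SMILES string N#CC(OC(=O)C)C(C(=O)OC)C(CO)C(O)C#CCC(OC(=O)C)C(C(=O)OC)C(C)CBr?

N≡C–: carbon triple-bonded to nitrogen → nitrile.
pendant –OC(=O)CH3: an acyloxy group → ester.
pendant –COOCH3: carbonyl C bonded to C and –OCH3 → ester.
pendant –CH2OH on an sp³ backbone C → alcohol.
–OH on an sp³ carbon → alcohol (secondary).
C≡C triple bond → alkyne.
pendant –OC(=O)CH3: an acyloxy group → ester.
pendant –COOCH3: carbonyl C bonded to C and –OCH3 → ester.
halogen on an sp³ carbon → alkyl halide.
No segment is a ketone: CH(OCOCH3) is ester, not ketone; CH(COOCH3) is ester, not ketone; CH(OCOCH3) is ester, not ketone. → 0.

0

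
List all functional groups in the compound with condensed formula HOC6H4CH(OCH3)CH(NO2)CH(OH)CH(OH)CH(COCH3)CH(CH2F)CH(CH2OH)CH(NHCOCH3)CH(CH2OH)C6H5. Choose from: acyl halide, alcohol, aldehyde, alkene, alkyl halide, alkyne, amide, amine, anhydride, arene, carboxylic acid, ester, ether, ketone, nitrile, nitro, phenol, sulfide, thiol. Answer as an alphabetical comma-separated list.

–OH attached directly to an aromatic ring → phenol (not alcohol); the ring itself is an arene.
pendant –OCH3: C–O–C with sp³ C, no adjacent C=O → ether.
–NO2 on an sp³ carbon → nitro (the N=O is not a carbonyl).
–OH on an sp³ carbon → alcohol (secondary).
–OH on an sp³ carbon → alcohol (secondary).
pendant –COCH3: carbonyl C bonded to two carbons → ketone.
pendant –CH2X: halogen on sp³ carbon → alkyl halide.
pendant –CH2OH on an sp³ backbone C → alcohol.
pendant –NHC(=O)CH3: N bonded to a carbonyl → amide (not amine).
pendant –CH2OH on an sp³ backbone C → alcohol.
–C6H5 phenyl ring → arene.

alcohol, alkyl halide, amide, arene, ether, ketone, nitro, phenol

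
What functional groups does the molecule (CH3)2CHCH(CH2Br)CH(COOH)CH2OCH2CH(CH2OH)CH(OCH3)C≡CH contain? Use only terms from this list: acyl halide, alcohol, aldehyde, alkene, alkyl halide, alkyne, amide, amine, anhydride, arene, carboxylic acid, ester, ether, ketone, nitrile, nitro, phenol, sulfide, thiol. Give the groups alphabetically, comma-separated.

alcohol, alkyl halide, alkyne, carboxylic acid, ether

Taking each segment in turn:
  CH(CH2Br): pendant –CH2X: halogen on sp³ carbon → alkyl halide.
  CH(COOH): pendant –COOH: carbonyl C bonded to C and –OH → carboxylic acid.
  CH2OCH2: C–O–C with sp³ carbons on both sides and no adjacent C=O → ether.
  CH(CH2OH): pendant –CH2OH on an sp³ backbone C → alcohol.
  CH(OCH3): pendant –OCH3: C–O–C with sp³ C, no adjacent C=O → ether.
  C≡CH: C≡C triple bond → alkyne.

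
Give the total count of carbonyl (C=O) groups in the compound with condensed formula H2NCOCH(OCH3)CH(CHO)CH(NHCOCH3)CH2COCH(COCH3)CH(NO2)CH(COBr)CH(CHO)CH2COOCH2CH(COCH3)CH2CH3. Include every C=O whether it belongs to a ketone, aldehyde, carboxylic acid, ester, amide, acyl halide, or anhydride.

H2NCO: amide, 1 C=O (running total 1).
CH(CHO): aldehyde, 1 C=O (running total 2).
CH(NHCOCH3): amide, 1 C=O (running total 3).
CO: ketone, 1 C=O (running total 4).
CH(COCH3): ketone, 1 C=O (running total 5).
CH(COBr): acyl halide, 1 C=O (running total 6).
CH(CHO): aldehyde, 1 C=O (running total 7).
CH2COOCH2: ester, 1 C=O (running total 8).
CH(COCH3): ketone, 1 C=O (running total 9).

9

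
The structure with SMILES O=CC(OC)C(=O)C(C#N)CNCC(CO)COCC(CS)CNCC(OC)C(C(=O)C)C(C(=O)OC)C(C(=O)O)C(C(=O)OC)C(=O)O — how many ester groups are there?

2

Working along the chain:
  OHC: terminal –CHO: carbonyl C bonded to H and C → aldehyde.
  CH(OCH3): pendant –OCH3: C–O–C with sp³ C, no adjacent C=O → ether.
  CO: –C(=O)– with carbon on both sides → ketone.
  CH(CN): pendant –C≡N: nitrile.
  CH2NHCH2: C–N–C with sp³ carbons and no adjacent C=O → amine (secondary).
  CH(CH2OH): pendant –CH2OH on an sp³ backbone C → alcohol.
  CH2OCH2: C–O–C with sp³ carbons on both sides and no adjacent C=O → ether.
  CH(CH2SH): pendant –CH2SH → thiol.
  CH2NHCH2: C–N–C with sp³ carbons and no adjacent C=O → amine (secondary).
  CH(OCH3): pendant –OCH3: C–O–C with sp³ C, no adjacent C=O → ether.
  CH(COCH3): pendant –COCH3: carbonyl C bonded to two carbons → ketone.
  CH(COOCH3): pendant –COOCH3: carbonyl C bonded to C and –OCH3 → ester.
  CH(COOH): pendant –COOH: carbonyl C bonded to C and –OH → carboxylic acid.
  CH(COOCH3): pendant –COOCH3: carbonyl C bonded to C and –OCH3 → ester.
  COOH: –COOH: carbonyl C bonded to –OH and C → carboxylic acid (the –OH is not a separate alcohol).
Ester appears at: CH(COOCH3), CH(COOCH3) → 2.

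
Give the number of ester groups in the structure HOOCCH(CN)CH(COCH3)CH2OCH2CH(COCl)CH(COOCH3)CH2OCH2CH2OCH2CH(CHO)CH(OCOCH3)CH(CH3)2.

2

Taking each segment in turn:
  HOOC: –COOH: carbonyl C bonded to –OH and C → carboxylic acid (the –OH is not a separate alcohol).
  CH(CN): pendant –C≡N: nitrile.
  CH(COCH3): pendant –COCH3: carbonyl C bonded to two carbons → ketone.
  CH2OCH2: C–O–C with sp³ carbons on both sides and no adjacent C=O → ether.
  CH(COCl): pendant –C(=O)X: carbonyl C bonded to C and halogen → acyl halide.
  CH(COOCH3): pendant –COOCH3: carbonyl C bonded to C and –OCH3 → ester.
  CH2OCH2: C–O–C with sp³ carbons on both sides and no adjacent C=O → ether.
  CH2OCH2: C–O–C with sp³ carbons on both sides and no adjacent C=O → ether.
  CH(CHO): pendant –CHO: carbonyl C bonded to C and H → aldehyde.
  CH(OCOCH3): pendant –OC(=O)CH3: an acyloxy group → ester.
Ester appears at: CH(COOCH3), CH(OCOCH3) → 2.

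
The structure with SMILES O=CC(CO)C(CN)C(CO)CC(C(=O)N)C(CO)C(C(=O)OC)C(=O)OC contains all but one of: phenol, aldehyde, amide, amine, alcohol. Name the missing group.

amide: present (CH(CONH2) — pendant –CONH2: carbonyl C bonded to C and N → amide).
amine: present (CH(CH2NH2) — pendant –CH2NH2: N on sp³ C, no adjacent C=O → amine).
aldehyde: present (OHC — terminal –CHO: carbonyl C bonded to H and C → aldehyde).
alcohol: present (CH(CH2OH) — pendant –CH2OH on an sp³ backbone C → alcohol).
phenol: absent. In CH(CH2OH), the –OH is on an sp³ carbon, not on an aromatic ring, so it is an alcohol.

phenol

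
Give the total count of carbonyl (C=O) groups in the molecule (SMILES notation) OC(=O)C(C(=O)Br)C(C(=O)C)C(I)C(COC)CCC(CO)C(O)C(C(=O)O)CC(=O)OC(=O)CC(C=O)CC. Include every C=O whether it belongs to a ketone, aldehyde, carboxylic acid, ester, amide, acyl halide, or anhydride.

7

HOOC: carboxylic acid, 1 C=O (running total 1).
CH(COBr): acyl halide, 1 C=O (running total 2).
CH(COCH3): ketone, 1 C=O (running total 3).
CH(COOH): carboxylic acid, 1 C=O (running total 4).
CH2CO-O-COCH2: anhydride, 2 C=O (running total 6).
CH(CHO): aldehyde, 1 C=O (running total 7).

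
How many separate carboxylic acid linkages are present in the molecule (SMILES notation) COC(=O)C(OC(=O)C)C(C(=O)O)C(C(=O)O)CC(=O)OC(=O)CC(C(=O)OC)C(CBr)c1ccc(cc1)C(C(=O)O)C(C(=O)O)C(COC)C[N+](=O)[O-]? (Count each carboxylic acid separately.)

4

CH3O–C(=O)–: carbonyl C bonded to C and to –OCH3 → ester (not ketone + ether).
pendant –OC(=O)CH3: an acyloxy group → ester.
pendant –COOH: carbonyl C bonded to C and –OH → carboxylic acid.
pendant –COOH: carbonyl C bonded to C and –OH → carboxylic acid.
two acyl groups sharing one oxygen, –C(=O)–O–C(=O)– → anhydride.
pendant –COOCH3: carbonyl C bonded to C and –OCH3 → ester.
pendant –CH2X: halogen on sp³ carbon → alkyl halide.
para-disubstituted benzene ring → arene.
pendant –COOH: carbonyl C bonded to C and –OH → carboxylic acid.
pendant –COOH: carbonyl C bonded to C and –OH → carboxylic acid.
pendant –CH2OCH3: C–O–C linkage → ether.
–NO2 on carbon → nitro group.
Carboxylic acid appears at: CH(COOH), CH(COOH), CH(COOH), CH(COOH) → 4.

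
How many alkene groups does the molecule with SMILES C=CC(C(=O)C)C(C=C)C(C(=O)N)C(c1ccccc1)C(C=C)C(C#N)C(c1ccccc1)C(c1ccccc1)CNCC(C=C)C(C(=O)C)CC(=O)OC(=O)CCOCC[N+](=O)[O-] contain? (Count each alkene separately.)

C=C double bond → alkene.
pendant –COCH3: carbonyl C bonded to two carbons → ketone.
pendant –CH=CH2: C=C double bond → alkene.
pendant –CONH2: carbonyl C bonded to C and N → amide.
pendant –C6H5: benzene ring → arene.
pendant –CH=CH2: C=C double bond → alkene.
pendant –C≡N: nitrile.
pendant –C6H5: benzene ring → arene.
pendant –C6H5: benzene ring → arene.
C–N–C with sp³ carbons and no adjacent C=O → amine (secondary).
pendant –CH=CH2: C=C double bond → alkene.
pendant –COCH3: carbonyl C bonded to two carbons → ketone.
two acyl groups sharing one oxygen, –C(=O)–O–C(=O)– → anhydride.
C–O–C with sp³ carbons on both sides and no adjacent C=O → ether.
–NO2 on carbon → nitro group.
Alkene appears at: CH2=CH, CH(CH=CH2), CH(CH=CH2), CH(CH=CH2) → 4.

4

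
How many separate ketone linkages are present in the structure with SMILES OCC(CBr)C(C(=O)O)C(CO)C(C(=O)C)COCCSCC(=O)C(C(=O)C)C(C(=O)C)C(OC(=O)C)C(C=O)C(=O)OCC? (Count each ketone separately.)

Reading the structure from left to right:
  HOCH2: HO– on an sp³ carbon → alcohol.
  CH(CH2Br): pendant –CH2X: halogen on sp³ carbon → alkyl halide.
  CH(COOH): pendant –COOH: carbonyl C bonded to C and –OH → carboxylic acid.
  CH(CH2OH): pendant –CH2OH on an sp³ backbone C → alcohol.
  CH(COCH3): pendant –COCH3: carbonyl C bonded to two carbons → ketone.
  CH2OCH2: C–O–C with sp³ carbons on both sides and no adjacent C=O → ether.
  CH2SCH2: C–S–C linkage → sulfide (thioether).
  CO: –C(=O)– with carbon on both sides → ketone.
  CH(COCH3): pendant –COCH3: carbonyl C bonded to two carbons → ketone.
  CH(COCH3): pendant –COCH3: carbonyl C bonded to two carbons → ketone.
  CH(OCOCH3): pendant –OC(=O)CH3: an acyloxy group → ester.
  CH(CHO): pendant –CHO: carbonyl C bonded to C and H → aldehyde.
  COOCH2CH3: –C(=O)OCH2CH3: carbonyl C bonded to C and to –OEt → ester.
Ketone appears at: CH(COCH3), CO, CH(COCH3), CH(COCH3) → 4.

4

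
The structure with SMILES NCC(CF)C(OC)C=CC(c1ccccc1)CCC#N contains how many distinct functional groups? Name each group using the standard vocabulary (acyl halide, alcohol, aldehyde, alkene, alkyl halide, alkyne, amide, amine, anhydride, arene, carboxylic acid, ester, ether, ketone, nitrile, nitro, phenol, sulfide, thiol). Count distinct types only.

–NH2 on an sp³ carbon with no adjacent C=O → amine.
pendant –CH2X: halogen on sp³ carbon → alkyl halide.
pendant –OCH3: C–O–C with sp³ C, no adjacent C=O → ether.
C=C double bond → alkene.
pendant –C6H5: benzene ring → arene.
–C≡N: carbon triple-bonded to nitrogen → nitrile.
Distinct types present: alkene, alkyl halide, amine, arene, ether, nitrile.

6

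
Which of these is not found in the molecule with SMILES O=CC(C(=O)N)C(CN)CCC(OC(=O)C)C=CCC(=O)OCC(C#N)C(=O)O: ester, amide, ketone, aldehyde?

ketone

aldehyde: present (OHC — terminal –CHO: carbonyl C bonded to H and C → aldehyde).
ester: present (CH(OCOCH3) — pendant –OC(=O)CH3: an acyloxy group → ester).
amide: present (CH(CONH2) — pendant –CONH2: carbonyl C bonded to C and N → amide).
ketone: absent. In each of CH(OCOCH3) and CH2COOCH2, the C=O is bonded to an –O–C group, which defines an ester, not a ketone. In CH(CONH2), the C=O is bonded to nitrogen, which defines an amide, not a ketone. In COOH, the C=O bears an –OH, making it a carboxylic acid rather than a ketone. In OHC, the carbonyl carbon carries an H, so it is an aldehyde, not a ketone.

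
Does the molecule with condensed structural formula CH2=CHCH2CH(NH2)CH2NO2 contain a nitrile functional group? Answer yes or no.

Taking each segment in turn:
  CH2=CH: C=C double bond → alkene.
  CH(NH2): –NH2 on an sp³ carbon with no adjacent C=O → amine.
  CH2NO2: –NO2 on carbon → nitro group.
The groups actually present are: alkene, amine, nitro.

no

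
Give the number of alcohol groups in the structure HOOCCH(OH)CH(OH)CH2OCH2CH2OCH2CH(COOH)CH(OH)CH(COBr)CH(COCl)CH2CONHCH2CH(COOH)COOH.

Working along the chain:
  HOOC: –COOH: carbonyl C bonded to –OH and C → carboxylic acid (the –OH is not a separate alcohol).
  CH(OH): –OH on an sp³ carbon → alcohol (secondary).
  CH(OH): –OH on an sp³ carbon → alcohol (secondary).
  CH2OCH2: C–O–C with sp³ carbons on both sides and no adjacent C=O → ether.
  CH2OCH2: C–O–C with sp³ carbons on both sides and no adjacent C=O → ether.
  CH(COOH): pendant –COOH: carbonyl C bonded to C and –OH → carboxylic acid.
  CH(OH): –OH on an sp³ carbon → alcohol (secondary).
  CH(COBr): pendant –C(=O)X: carbonyl C bonded to C and halogen → acyl halide.
  CH(COCl): pendant –C(=O)X: carbonyl C bonded to C and halogen → acyl halide.
  CH2CONHCH2: –C(=O)–N– linkage → amide (the N is not an amine).
  CH(COOH): pendant –COOH: carbonyl C bonded to C and –OH → carboxylic acid.
  COOH: –COOH: carbonyl C bonded to –OH and C → carboxylic acid (the –OH is not a separate alcohol).
Alcohol appears at: CH(OH), CH(OH), CH(OH) → 3.

3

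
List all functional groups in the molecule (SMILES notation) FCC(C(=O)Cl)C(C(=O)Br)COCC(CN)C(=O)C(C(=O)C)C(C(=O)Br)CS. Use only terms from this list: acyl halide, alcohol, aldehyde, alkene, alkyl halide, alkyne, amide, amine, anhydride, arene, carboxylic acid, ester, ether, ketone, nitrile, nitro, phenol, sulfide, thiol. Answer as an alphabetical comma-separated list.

halogen on an sp³ carbon → alkyl halide.
pendant –C(=O)X: carbonyl C bonded to C and halogen → acyl halide.
pendant –C(=O)X: carbonyl C bonded to C and halogen → acyl halide.
C–O–C with sp³ carbons on both sides and no adjacent C=O → ether.
pendant –CH2NH2: N on sp³ C, no adjacent C=O → amine.
–C(=O)– with carbon on both sides → ketone.
pendant –COCH3: carbonyl C bonded to two carbons → ketone.
pendant –C(=O)X: carbonyl C bonded to C and halogen → acyl halide.
–SH on an sp³ carbon → thiol.

acyl halide, alkyl halide, amine, ether, ketone, thiol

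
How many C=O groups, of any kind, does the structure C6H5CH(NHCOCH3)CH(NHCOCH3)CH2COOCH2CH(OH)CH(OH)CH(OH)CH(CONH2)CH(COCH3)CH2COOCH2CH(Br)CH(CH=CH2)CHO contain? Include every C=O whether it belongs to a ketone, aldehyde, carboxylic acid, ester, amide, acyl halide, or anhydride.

7

CH(NHCOCH3): amide, 1 C=O (running total 1).
CH(NHCOCH3): amide, 1 C=O (running total 2).
CH2COOCH2: ester, 1 C=O (running total 3).
CH(CONH2): amide, 1 C=O (running total 4).
CH(COCH3): ketone, 1 C=O (running total 5).
CH2COOCH2: ester, 1 C=O (running total 6).
CHO: aldehyde, 1 C=O (running total 7).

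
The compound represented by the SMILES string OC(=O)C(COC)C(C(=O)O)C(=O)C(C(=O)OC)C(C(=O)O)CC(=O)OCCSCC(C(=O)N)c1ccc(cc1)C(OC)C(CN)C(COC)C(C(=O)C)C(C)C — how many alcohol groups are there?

Working along the chain:
  HOOC: –COOH: carbonyl C bonded to –OH and C → carboxylic acid (the –OH is not a separate alcohol).
  CH(CH2OCH3): pendant –CH2OCH3: C–O–C linkage → ether.
  CH(COOH): pendant –COOH: carbonyl C bonded to C and –OH → carboxylic acid.
  CO: –C(=O)– with carbon on both sides → ketone.
  CH(COOCH3): pendant –COOCH3: carbonyl C bonded to C and –OCH3 → ester.
  CH(COOH): pendant –COOH: carbonyl C bonded to C and –OH → carboxylic acid.
  CH2COOCH2: –C(=O)–O–C with C on the carbonyl side → ester.
  CH2SCH2: C–S–C linkage → sulfide (thioether).
  CH(CONH2): pendant –CONH2: carbonyl C bonded to C and N → amide.
  C6H4: para-disubstituted benzene ring → arene.
  CH(OCH3): pendant –OCH3: C–O–C with sp³ C, no adjacent C=O → ether.
  CH(CH2NH2): pendant –CH2NH2: N on sp³ C, no adjacent C=O → amine.
  CH(CH2OCH3): pendant –CH2OCH3: C–O–C linkage → ether.
  CH(COCH3): pendant –COCH3: carbonyl C bonded to two carbons → ketone.
No segment is a alcohol: HOOC is carboxylic acid, not alcohol; CH(CH2OCH3) is ether, not alcohol; CH(COOH) is carboxylic acid, not alcohol. → 0.

0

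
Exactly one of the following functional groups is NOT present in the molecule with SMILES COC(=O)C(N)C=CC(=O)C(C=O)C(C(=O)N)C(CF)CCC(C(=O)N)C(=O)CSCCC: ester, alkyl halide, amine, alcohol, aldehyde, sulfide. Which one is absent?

alkyl halide: present (CH(CH2F) — pendant –CH2X: halogen on sp³ carbon → alkyl halide).
aldehyde: present (CH(CHO) — pendant –CHO: carbonyl C bonded to C and H → aldehyde).
ester: present (CH3OOC — CH3O–C(=O)–: carbonyl C bonded to C and to –OCH3 → ester (not ketone + ether)).
amine: present (CH(NH2) — –NH2 on an sp³ carbon with no adjacent C=O → amine).
sulfide: present (CH2SCH2 — C–S–C linkage → sulfide (thioether)).
alcohol: no segment matches this pattern.

alcohol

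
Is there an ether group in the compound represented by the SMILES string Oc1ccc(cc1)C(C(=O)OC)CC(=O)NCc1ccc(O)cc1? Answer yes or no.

no

Taking each segment in turn:
  HOC6H4: –OH attached directly to an aromatic ring → phenol (not alcohol); the ring itself is an arene.
  CH(COOCH3): pendant –COOCH3: carbonyl C bonded to C and –OCH3 → ester.
  CH2CONHCH2: –C(=O)–N– linkage → amide (the N is not an amine).
  C6H4OH: –OH attached directly to an aromatic ring → phenol (not alcohol); the ring itself is an arene.
In CH(COOCH3), the C–O–C oxygen is adjacent to a C=O, so it belongs to an ester, not an ether.
The groups actually present are: amide, arene, ester, phenol.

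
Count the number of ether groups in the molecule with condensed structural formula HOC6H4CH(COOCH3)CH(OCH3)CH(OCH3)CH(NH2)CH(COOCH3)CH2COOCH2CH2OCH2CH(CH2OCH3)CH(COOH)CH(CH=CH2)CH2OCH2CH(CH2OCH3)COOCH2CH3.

6

–OH attached directly to an aromatic ring → phenol (not alcohol); the ring itself is an arene.
pendant –COOCH3: carbonyl C bonded to C and –OCH3 → ester.
pendant –OCH3: C–O–C with sp³ C, no adjacent C=O → ether.
pendant –OCH3: C–O–C with sp³ C, no adjacent C=O → ether.
–NH2 on an sp³ carbon with no adjacent C=O → amine.
pendant –COOCH3: carbonyl C bonded to C and –OCH3 → ester.
–C(=O)–O–C with C on the carbonyl side → ester.
C–O–C with sp³ carbons on both sides and no adjacent C=O → ether.
pendant –CH2OCH3: C–O–C linkage → ether.
pendant –COOH: carbonyl C bonded to C and –OH → carboxylic acid.
pendant –CH=CH2: C=C double bond → alkene.
C–O–C with sp³ carbons on both sides and no adjacent C=O → ether.
pendant –CH2OCH3: C–O–C linkage → ether.
–C(=O)OCH2CH3: carbonyl C bonded to C and to –OEt → ester.
Ether appears at: CH(OCH3), CH(OCH3), CH2OCH2, CH(CH2OCH3), CH2OCH2, CH(CH2OCH3) → 6.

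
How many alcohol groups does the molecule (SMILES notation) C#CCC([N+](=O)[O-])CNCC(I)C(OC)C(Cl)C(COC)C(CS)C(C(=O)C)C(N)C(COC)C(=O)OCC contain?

0

C≡C triple bond → alkyne.
–NO2 on an sp³ carbon → nitro (the N=O is not a carbonyl).
C–N–C with sp³ carbons and no adjacent C=O → amine (secondary).
halogen on an sp³ carbon → alkyl halide.
pendant –OCH3: C–O–C with sp³ C, no adjacent C=O → ether.
halogen on an sp³ carbon → alkyl halide.
pendant –CH2OCH3: C–O–C linkage → ether.
pendant –CH2SH → thiol.
pendant –COCH3: carbonyl C bonded to two carbons → ketone.
–NH2 on an sp³ carbon with no adjacent C=O → amine.
pendant –CH2OCH3: C–O–C linkage → ether.
–C(=O)OCH2CH3: carbonyl C bonded to C and to –OEt → ester.
No segment is a alcohol: CH(OCH3) is ether, not alcohol; CH(CH2OCH3) is ether, not alcohol; CH(CH2SH) is thiol, not alcohol. → 0.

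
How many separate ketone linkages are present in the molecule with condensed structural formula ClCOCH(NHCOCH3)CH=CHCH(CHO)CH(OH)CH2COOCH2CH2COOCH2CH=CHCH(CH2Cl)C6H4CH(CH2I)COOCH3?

Reading the structure from left to right:
  ClCO: –C(=O)Cl: carbonyl C bonded to C and to a halogen → acyl halide (not alkyl halide).
  CH(NHCOCH3): pendant –NHC(=O)CH3: N bonded to a carbonyl → amide (not amine).
  CH=CH: C=C double bond → alkene.
  CH(CHO): pendant –CHO: carbonyl C bonded to C and H → aldehyde.
  CH(OH): –OH on an sp³ carbon → alcohol (secondary).
  CH2COOCH2: –C(=O)–O–C with C on the carbonyl side → ester.
  CH2COOCH2: –C(=O)–O–C with C on the carbonyl side → ester.
  CH=CH: C=C double bond → alkene.
  CH(CH2Cl): pendant –CH2X: halogen on sp³ carbon → alkyl halide.
  C6H4: para-disubstituted benzene ring → arene.
  CH(CH2I): pendant –CH2X: halogen on sp³ carbon → alkyl halide.
  COOCH3: –C(=O)OCH3: carbonyl C bonded to C and to –OCH3 → ester (not ketone + ether).
No segment is a ketone: ClCO is acyl halide, not ketone; CH(NHCOCH3) is amide, not ketone; CH(CHO) is aldehyde, not ketone. → 0.

0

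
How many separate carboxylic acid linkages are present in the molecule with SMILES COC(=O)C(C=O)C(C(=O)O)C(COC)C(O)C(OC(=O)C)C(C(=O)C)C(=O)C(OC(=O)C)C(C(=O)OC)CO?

1

Working along the chain:
  CH3OOC: CH3O–C(=O)–: carbonyl C bonded to C and to –OCH3 → ester (not ketone + ether).
  CH(CHO): pendant –CHO: carbonyl C bonded to C and H → aldehyde.
  CH(COOH): pendant –COOH: carbonyl C bonded to C and –OH → carboxylic acid.
  CH(CH2OCH3): pendant –CH2OCH3: C–O–C linkage → ether.
  CH(OH): –OH on an sp³ carbon → alcohol (secondary).
  CH(OCOCH3): pendant –OC(=O)CH3: an acyloxy group → ester.
  CH(COCH3): pendant –COCH3: carbonyl C bonded to two carbons → ketone.
  CO: –C(=O)– with carbon on both sides → ketone.
  CH(OCOCH3): pendant –OC(=O)CH3: an acyloxy group → ester.
  CH(COOCH3): pendant –COOCH3: carbonyl C bonded to C and –OCH3 → ester.
  CH2OH: –OH on an sp³ carbon → alcohol.
Carboxylic acid appears at: CH(COOH) → 1.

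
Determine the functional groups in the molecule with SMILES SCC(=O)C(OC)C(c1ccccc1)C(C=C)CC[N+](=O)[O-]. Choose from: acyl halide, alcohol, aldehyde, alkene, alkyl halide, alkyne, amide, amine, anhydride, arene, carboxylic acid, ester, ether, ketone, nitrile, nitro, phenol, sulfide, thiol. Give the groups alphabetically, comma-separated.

Reading the structure from left to right:
  HSCH2: –SH on an sp³ carbon → thiol.
  CO: –C(=O)– with carbon on both sides → ketone.
  CH(OCH3): pendant –OCH3: C–O–C with sp³ C, no adjacent C=O → ether.
  CH(C6H5): pendant –C6H5: benzene ring → arene.
  CH(CH=CH2): pendant –CH=CH2: C=C double bond → alkene.
  CH2NO2: –NO2 on carbon → nitro group.

alkene, arene, ether, ketone, nitro, thiol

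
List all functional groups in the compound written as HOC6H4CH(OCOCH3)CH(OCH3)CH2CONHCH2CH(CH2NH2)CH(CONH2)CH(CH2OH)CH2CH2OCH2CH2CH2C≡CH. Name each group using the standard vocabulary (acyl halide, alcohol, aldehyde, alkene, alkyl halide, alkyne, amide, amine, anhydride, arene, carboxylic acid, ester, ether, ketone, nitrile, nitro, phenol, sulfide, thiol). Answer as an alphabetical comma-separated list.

Reading the structure from left to right:
  HOC6H4: –OH attached directly to an aromatic ring → phenol (not alcohol); the ring itself is an arene.
  CH(OCOCH3): pendant –OC(=O)CH3: an acyloxy group → ester.
  CH(OCH3): pendant –OCH3: C–O–C with sp³ C, no adjacent C=O → ether.
  CH2CONHCH2: –C(=O)–N– linkage → amide (the N is not an amine).
  CH(CH2NH2): pendant –CH2NH2: N on sp³ C, no adjacent C=O → amine.
  CH(CONH2): pendant –CONH2: carbonyl C bonded to C and N → amide.
  CH(CH2OH): pendant –CH2OH on an sp³ backbone C → alcohol.
  CH2OCH2: C–O–C with sp³ carbons on both sides and no adjacent C=O → ether.
  C≡CH: C≡C triple bond → alkyne.

alcohol, alkyne, amide, amine, arene, ester, ether, phenol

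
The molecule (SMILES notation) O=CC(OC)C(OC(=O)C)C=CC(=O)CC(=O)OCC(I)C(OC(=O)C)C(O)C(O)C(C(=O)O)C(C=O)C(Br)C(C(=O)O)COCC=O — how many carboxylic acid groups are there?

2

Working along the chain:
  OHC: terminal –CHO: carbonyl C bonded to H and C → aldehyde.
  CH(OCH3): pendant –OCH3: C–O–C with sp³ C, no adjacent C=O → ether.
  CH(OCOCH3): pendant –OC(=O)CH3: an acyloxy group → ester.
  CH=CH: C=C double bond → alkene.
  CO: –C(=O)– with carbon on both sides → ketone.
  CH2COOCH2: –C(=O)–O–C with C on the carbonyl side → ester.
  CH(I): halogen on an sp³ carbon → alkyl halide.
  CH(OCOCH3): pendant –OC(=O)CH3: an acyloxy group → ester.
  CH(OH): –OH on an sp³ carbon → alcohol (secondary).
  CH(OH): –OH on an sp³ carbon → alcohol (secondary).
  CH(COOH): pendant –COOH: carbonyl C bonded to C and –OH → carboxylic acid.
  CH(CHO): pendant –CHO: carbonyl C bonded to C and H → aldehyde.
  CH(Br): halogen on an sp³ carbon → alkyl halide.
  CH(COOH): pendant –COOH: carbonyl C bonded to C and –OH → carboxylic acid.
  CH2OCH2: C–O–C with sp³ carbons on both sides and no adjacent C=O → ether.
  CHO: terminal –CHO: carbonyl C bonded to H and C → aldehyde.
Carboxylic acid appears at: CH(COOH), CH(COOH) → 2.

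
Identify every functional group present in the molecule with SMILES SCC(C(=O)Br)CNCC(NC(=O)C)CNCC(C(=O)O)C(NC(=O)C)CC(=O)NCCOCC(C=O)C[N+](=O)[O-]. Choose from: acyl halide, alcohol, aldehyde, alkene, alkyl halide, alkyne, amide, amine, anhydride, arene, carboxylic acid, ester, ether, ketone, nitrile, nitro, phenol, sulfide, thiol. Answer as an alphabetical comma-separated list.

acyl halide, aldehyde, amide, amine, carboxylic acid, ether, nitro, thiol

–SH on an sp³ carbon → thiol.
pendant –C(=O)X: carbonyl C bonded to C and halogen → acyl halide.
C–N–C with sp³ carbons and no adjacent C=O → amine (secondary).
pendant –NHC(=O)CH3: N bonded to a carbonyl → amide (not amine).
C–N–C with sp³ carbons and no adjacent C=O → amine (secondary).
pendant –COOH: carbonyl C bonded to C and –OH → carboxylic acid.
pendant –NHC(=O)CH3: N bonded to a carbonyl → amide (not amine).
–C(=O)–N– linkage → amide (the N is not an amine).
C–O–C with sp³ carbons on both sides and no adjacent C=O → ether.
pendant –CHO: carbonyl C bonded to C and H → aldehyde.
–NO2 on carbon → nitro group.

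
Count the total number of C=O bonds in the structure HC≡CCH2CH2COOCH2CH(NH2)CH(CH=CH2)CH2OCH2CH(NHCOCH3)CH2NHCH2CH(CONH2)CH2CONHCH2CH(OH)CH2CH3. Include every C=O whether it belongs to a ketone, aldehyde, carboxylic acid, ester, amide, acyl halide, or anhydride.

CH2COOCH2: ester, 1 C=O (running total 1).
CH(NHCOCH3): amide, 1 C=O (running total 2).
CH(CONH2): amide, 1 C=O (running total 3).
CH2CONHCH2: amide, 1 C=O (running total 4).

4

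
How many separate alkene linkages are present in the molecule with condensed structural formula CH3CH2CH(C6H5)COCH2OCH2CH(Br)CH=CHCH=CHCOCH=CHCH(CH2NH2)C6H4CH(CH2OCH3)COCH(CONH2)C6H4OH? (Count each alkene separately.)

Reading the structure from left to right:
  CH(C6H5): pendant –C6H5: benzene ring → arene.
  CO: –C(=O)– with carbon on both sides → ketone.
  CH2OCH2: C–O–C with sp³ carbons on both sides and no adjacent C=O → ether.
  CH(Br): halogen on an sp³ carbon → alkyl halide.
  CH=CH: C=C double bond → alkene.
  CH=CH: C=C double bond → alkene.
  CO: –C(=O)– with carbon on both sides → ketone.
  CH=CH: C=C double bond → alkene.
  CH(CH2NH2): pendant –CH2NH2: N on sp³ C, no adjacent C=O → amine.
  C6H4: para-disubstituted benzene ring → arene.
  CH(CH2OCH3): pendant –CH2OCH3: C–O–C linkage → ether.
  CO: –C(=O)– with carbon on both sides → ketone.
  CH(CONH2): pendant –CONH2: carbonyl C bonded to C and N → amide.
  C6H4OH: –OH attached directly to an aromatic ring → phenol (not alcohol); the ring itself is an arene.
Alkene appears at: CH=CH, CH=CH, CH=CH → 3.

3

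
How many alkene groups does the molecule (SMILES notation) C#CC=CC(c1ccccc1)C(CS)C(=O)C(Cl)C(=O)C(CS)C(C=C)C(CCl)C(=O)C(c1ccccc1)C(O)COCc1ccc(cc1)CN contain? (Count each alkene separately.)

C≡C triple bond → alkyne.
C=C double bond → alkene.
pendant –C6H5: benzene ring → arene.
pendant –CH2SH → thiol.
–C(=O)– with carbon on both sides → ketone.
halogen on an sp³ carbon → alkyl halide.
–C(=O)– with carbon on both sides → ketone.
pendant –CH2SH → thiol.
pendant –CH=CH2: C=C double bond → alkene.
pendant –CH2X: halogen on sp³ carbon → alkyl halide.
–C(=O)– with carbon on both sides → ketone.
pendant –C6H5: benzene ring → arene.
–OH on an sp³ carbon → alcohol (secondary).
C–O–C with sp³ carbons on both sides and no adjacent C=O → ether.
para-disubstituted benzene ring → arene.
–NH2 on an sp³ carbon with no adjacent C=O → amine.
Alkene appears at: CH=CH, CH(CH=CH2) → 2.

2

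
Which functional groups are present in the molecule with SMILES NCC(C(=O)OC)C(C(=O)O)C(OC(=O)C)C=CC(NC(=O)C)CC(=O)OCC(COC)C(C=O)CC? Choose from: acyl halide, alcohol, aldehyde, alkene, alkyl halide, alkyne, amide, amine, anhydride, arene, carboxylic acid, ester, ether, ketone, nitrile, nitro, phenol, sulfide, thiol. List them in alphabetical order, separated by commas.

aldehyde, alkene, amide, amine, carboxylic acid, ester, ether

Working along the chain:
  H2NCH2: –NH2 on an sp³ carbon with no adjacent C=O → amine.
  CH(COOCH3): pendant –COOCH3: carbonyl C bonded to C and –OCH3 → ester.
  CH(COOH): pendant –COOH: carbonyl C bonded to C and –OH → carboxylic acid.
  CH(OCOCH3): pendant –OC(=O)CH3: an acyloxy group → ester.
  CH=CH: C=C double bond → alkene.
  CH(NHCOCH3): pendant –NHC(=O)CH3: N bonded to a carbonyl → amide (not amine).
  CH2COOCH2: –C(=O)–O–C with C on the carbonyl side → ester.
  CH(CH2OCH3): pendant –CH2OCH3: C–O–C linkage → ether.
  CH(CHO): pendant –CHO: carbonyl C bonded to C and H → aldehyde.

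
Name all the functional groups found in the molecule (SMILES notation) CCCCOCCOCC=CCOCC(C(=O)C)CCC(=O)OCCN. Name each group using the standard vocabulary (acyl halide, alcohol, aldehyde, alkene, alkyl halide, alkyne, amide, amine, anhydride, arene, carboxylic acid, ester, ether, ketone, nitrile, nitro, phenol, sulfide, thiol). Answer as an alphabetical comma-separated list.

Taking each segment in turn:
  CH2OCH2: C–O–C with sp³ carbons on both sides and no adjacent C=O → ether.
  CH2OCH2: C–O–C with sp³ carbons on both sides and no adjacent C=O → ether.
  CH=CH: C=C double bond → alkene.
  CH2OCH2: C–O–C with sp³ carbons on both sides and no adjacent C=O → ether.
  CH(COCH3): pendant –COCH3: carbonyl C bonded to two carbons → ketone.
  CH2COOCH2: –C(=O)–O–C with C on the carbonyl side → ester.
  CH2NH2: –NH2 on an sp³ carbon with no adjacent C=O → amine.

alkene, amine, ester, ether, ketone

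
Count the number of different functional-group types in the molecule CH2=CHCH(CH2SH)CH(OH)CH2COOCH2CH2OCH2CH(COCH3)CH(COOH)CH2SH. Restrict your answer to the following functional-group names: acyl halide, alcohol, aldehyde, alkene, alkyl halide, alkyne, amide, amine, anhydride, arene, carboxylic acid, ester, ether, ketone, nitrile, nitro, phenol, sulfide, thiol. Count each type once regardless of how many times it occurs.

Working along the chain:
  CH2=CH: C=C double bond → alkene.
  CH(CH2SH): pendant –CH2SH → thiol.
  CH(OH): –OH on an sp³ carbon → alcohol (secondary).
  CH2COOCH2: –C(=O)–O–C with C on the carbonyl side → ester.
  CH2OCH2: C–O–C with sp³ carbons on both sides and no adjacent C=O → ether.
  CH(COCH3): pendant –COCH3: carbonyl C bonded to two carbons → ketone.
  CH(COOH): pendant –COOH: carbonyl C bonded to C and –OH → carboxylic acid.
  CH2SH: –SH on an sp³ carbon → thiol.
Distinct types present: alcohol, alkene, carboxylic acid, ester, ether, ketone, thiol.

7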